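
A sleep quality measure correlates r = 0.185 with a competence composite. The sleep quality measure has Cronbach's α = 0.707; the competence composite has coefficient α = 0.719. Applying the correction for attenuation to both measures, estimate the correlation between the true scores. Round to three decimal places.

r_true = r_obs / √(r_xx · r_yy) = 0.185 / √(0.707 × 0.719) = 0.185 / √0.508333 = 0.185 / 0.7130 ≈ 0.259.

0.259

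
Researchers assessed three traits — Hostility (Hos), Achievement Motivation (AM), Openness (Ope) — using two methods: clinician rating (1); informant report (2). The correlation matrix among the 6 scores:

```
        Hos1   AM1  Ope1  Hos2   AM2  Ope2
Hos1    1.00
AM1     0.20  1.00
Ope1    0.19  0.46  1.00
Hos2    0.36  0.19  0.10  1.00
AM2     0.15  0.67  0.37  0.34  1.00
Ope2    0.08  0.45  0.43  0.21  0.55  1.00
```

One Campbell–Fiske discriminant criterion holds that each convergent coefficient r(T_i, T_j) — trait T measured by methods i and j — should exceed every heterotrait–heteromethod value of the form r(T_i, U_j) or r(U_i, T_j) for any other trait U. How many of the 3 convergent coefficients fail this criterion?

1

Convergent coefficients and their comparison sets:
Hos (methods 1·2): 0.36 vs {0.15, 0.19, 0.08, 0.10} → pass.
AM (methods 1·2): 0.67 vs {0.19, 0.15, 0.45, 0.37} → pass.
Ope (methods 1·2): 0.43 vs {0.10, 0.08, 0.37, 0.45} → fail.
1 of 3 fail.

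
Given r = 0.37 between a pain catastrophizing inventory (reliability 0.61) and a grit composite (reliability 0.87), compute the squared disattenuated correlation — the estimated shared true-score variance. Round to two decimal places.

Disattenuated r = 0.37 / √(0.61 × 0.87) = 0.37 / 0.7285 = 0.5079.
Shared true-score variance = 0.5079² = 0.2580 ≈ 0.26.

0.26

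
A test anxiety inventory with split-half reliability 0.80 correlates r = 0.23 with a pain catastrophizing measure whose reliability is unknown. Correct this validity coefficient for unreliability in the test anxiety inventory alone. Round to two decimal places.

0.26

Single correction: r_c = r_obs / √r_xx = 0.23 / √0.80 = 0.23 / 0.8944 ≈ 0.26.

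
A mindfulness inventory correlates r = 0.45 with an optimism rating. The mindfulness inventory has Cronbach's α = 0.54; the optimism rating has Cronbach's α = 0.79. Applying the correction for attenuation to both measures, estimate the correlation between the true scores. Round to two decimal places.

r_true = r_obs / √(r_xx · r_yy) = 0.45 / √(0.54 × 0.79) = 0.45 / √0.4266 = 0.45 / 0.6531 ≈ 0.69.

0.69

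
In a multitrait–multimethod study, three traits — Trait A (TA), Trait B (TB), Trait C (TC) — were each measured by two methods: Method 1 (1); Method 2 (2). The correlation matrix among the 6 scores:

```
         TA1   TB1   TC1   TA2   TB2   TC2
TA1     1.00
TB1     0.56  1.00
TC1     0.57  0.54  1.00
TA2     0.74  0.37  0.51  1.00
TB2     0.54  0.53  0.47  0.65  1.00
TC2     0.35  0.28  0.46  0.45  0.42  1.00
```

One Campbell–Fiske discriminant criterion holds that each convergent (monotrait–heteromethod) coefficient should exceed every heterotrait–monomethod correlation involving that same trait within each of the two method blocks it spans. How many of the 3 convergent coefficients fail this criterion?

2

Each convergent coefficient versus the relevant comparison correlations:
TA (methods 1·2): 0.74 vs {0.56, 0.65, 0.57, 0.45} → pass.
TB (methods 1·2): 0.53 vs {0.56, 0.65, 0.54, 0.42} → fail.
TC (methods 1·2): 0.46 vs {0.57, 0.45, 0.54, 0.42} → fail.
2 of 3 fail.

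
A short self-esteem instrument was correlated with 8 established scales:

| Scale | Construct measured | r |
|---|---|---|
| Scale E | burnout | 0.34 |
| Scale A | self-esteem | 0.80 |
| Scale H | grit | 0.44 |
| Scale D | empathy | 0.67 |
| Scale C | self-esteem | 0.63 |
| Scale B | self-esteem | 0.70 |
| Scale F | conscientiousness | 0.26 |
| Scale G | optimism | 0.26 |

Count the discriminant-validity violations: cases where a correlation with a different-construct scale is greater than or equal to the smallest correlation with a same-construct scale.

Convergent (same construct = self-esteem): Scale A, Scale C, Scale B.
Smallest convergent = 0.63. Discriminant values: 0.34, 0.44, 0.67, 0.26, 0.26; count ≥ 0.63 → 1.

1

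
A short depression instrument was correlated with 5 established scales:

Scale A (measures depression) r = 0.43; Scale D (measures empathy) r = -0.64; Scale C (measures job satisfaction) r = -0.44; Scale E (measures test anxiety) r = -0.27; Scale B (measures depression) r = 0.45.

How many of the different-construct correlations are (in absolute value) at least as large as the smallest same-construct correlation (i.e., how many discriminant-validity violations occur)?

Convergent (same construct = depression): Scale A, Scale B.
Smallest convergent = 0.43. Discriminant |r|: 0.64, 0.44, 0.27; count ≥ 0.43 → 2.

2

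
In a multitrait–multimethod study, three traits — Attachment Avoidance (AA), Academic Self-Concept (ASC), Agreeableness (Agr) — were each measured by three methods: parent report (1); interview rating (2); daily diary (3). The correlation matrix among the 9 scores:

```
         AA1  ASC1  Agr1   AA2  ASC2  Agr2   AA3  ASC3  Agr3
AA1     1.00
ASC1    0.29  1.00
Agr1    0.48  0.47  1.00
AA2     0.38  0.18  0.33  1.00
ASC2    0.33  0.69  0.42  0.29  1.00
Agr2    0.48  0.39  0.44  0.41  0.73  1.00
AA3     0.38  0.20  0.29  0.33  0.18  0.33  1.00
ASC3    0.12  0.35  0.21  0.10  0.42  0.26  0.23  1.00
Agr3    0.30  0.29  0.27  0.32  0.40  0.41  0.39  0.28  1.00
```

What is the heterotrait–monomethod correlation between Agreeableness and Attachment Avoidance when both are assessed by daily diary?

Different traits, same method: r(Agr3, AA3) = 0.39.

0.39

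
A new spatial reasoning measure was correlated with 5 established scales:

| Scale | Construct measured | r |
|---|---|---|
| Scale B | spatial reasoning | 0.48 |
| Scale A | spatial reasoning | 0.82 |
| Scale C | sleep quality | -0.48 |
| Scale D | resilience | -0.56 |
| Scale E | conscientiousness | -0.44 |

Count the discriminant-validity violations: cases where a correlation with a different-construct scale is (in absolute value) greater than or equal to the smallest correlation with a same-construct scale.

Convergent (same construct = spatial reasoning): Scale B, Scale A.
Smallest convergent = 0.48. Discriminant |r|: 0.48, 0.56, 0.44; count ≥ 0.48 → 2.

2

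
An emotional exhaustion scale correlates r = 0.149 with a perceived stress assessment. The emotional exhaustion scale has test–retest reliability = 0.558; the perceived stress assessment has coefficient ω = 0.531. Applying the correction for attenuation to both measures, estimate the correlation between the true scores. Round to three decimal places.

r_true = r_obs / √(r_xx · r_yy) = 0.149 / √(0.558 × 0.531) = 0.149 / √0.296298 = 0.149 / 0.5443 ≈ 0.274.

0.274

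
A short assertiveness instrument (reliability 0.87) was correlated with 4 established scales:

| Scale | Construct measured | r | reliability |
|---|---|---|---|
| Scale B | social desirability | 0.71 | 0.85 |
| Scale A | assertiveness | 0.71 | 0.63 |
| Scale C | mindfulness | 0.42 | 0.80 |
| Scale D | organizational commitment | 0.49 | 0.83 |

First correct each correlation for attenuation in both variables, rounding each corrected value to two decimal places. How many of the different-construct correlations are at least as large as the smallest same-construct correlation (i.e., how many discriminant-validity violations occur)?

0

Disattenuated r (r / √(r_scale · r_new)):
  Scale B (disc): 0.71 / √(0.85·0.87) = 0.83
  Scale A (conv): 0.71 / √(0.63·0.87) = 0.96
  Scale C (disc): 0.42 / √(0.80·0.87) = 0.50
  Scale D (disc): 0.49 / √(0.83·0.87) = 0.58
Smallest convergent = 0.96. Discriminant values: 0.83, 0.50, 0.58; count ≥ 0.96 → 0.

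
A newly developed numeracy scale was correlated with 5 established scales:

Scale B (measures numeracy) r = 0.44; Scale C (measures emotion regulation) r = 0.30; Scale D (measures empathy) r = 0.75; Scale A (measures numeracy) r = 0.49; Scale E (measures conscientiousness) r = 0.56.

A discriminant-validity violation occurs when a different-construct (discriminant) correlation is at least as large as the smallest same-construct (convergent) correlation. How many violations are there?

2

Convergent (same construct = numeracy): Scale B, Scale A.
Smallest convergent = 0.44. Discriminant values: 0.30, 0.75, 0.56; count ≥ 0.44 → 2.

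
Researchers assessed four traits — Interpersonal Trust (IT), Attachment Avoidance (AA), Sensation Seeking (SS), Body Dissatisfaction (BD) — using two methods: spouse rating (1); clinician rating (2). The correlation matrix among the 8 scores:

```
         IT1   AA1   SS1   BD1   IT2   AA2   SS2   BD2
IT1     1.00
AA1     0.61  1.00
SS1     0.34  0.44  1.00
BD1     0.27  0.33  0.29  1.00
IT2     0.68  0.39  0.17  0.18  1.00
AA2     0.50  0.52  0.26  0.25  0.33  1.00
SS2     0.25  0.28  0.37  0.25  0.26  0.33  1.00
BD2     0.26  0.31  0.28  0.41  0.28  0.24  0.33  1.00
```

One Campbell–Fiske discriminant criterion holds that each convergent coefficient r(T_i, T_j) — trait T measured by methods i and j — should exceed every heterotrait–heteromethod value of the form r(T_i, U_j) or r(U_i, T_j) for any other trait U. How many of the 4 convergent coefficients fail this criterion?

0

Each convergent coefficient versus the relevant comparison correlations:
IT (methods 1·2): 0.68 vs {0.50, 0.39, 0.25, 0.17, 0.26, 0.18} → pass.
AA (methods 1·2): 0.52 vs {0.39, 0.50, 0.28, 0.26, 0.31, 0.25} → pass.
SS (methods 1·2): 0.37 vs {0.17, 0.25, 0.26, 0.28, 0.28, 0.25} → pass.
BD (methods 1·2): 0.41 vs {0.18, 0.26, 0.25, 0.31, 0.25, 0.28} → pass.
0 of 4 fail.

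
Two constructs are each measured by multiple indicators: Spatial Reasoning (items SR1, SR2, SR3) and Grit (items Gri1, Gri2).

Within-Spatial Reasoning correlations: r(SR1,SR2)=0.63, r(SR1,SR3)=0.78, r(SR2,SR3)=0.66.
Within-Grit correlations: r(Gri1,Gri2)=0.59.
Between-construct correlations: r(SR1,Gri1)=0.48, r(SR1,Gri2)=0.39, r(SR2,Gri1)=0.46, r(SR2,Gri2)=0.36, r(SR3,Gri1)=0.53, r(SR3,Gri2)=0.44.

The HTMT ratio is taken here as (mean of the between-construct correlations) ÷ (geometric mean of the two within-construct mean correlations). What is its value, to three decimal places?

Between-construct mean = 2.66/6 = 0.4433.
Mean within-SR = 2.07/3 = 0.6900; mean within-Gri = 0.59/1 = 0.5900.
Geometric mean = √(0.6900 × 0.5900) = 0.6380.
HTMT = 0.4433 / 0.6380 = 0.695.

0.695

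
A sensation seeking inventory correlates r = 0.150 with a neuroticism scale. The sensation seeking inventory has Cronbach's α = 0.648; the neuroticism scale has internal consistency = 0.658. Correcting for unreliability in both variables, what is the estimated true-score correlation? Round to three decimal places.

0.230

r_true = r_obs / √(r_xx · r_yy) = 0.150 / √(0.648 × 0.658) = 0.150 / √0.426384 = 0.150 / 0.6530 ≈ 0.230.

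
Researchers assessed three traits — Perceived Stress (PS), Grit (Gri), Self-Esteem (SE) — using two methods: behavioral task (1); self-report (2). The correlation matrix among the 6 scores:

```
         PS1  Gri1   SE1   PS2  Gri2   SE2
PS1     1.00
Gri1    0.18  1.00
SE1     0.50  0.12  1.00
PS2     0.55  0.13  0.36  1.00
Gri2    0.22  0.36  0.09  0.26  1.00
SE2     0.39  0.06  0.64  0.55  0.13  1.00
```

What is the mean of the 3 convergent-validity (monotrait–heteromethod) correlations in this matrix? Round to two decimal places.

Convergent values: 0.55, 0.36, 0.64; mean = 1.55/3 = 0.52.

0.52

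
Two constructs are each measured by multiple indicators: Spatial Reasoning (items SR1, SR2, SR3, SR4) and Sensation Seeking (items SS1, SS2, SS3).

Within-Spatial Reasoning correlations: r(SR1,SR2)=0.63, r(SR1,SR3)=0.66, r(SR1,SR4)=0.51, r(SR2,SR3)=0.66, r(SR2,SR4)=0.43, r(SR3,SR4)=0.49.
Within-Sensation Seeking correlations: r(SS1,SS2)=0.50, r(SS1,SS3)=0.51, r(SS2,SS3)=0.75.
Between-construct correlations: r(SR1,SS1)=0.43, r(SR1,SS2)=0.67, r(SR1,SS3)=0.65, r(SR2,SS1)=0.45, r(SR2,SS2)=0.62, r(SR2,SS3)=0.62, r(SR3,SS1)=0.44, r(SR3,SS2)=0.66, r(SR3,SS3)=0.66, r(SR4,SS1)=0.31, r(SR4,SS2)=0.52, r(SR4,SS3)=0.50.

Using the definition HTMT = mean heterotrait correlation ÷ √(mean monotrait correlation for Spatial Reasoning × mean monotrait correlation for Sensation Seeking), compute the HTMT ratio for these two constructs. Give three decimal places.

0.947

Mean heterotrait r = 6.53/12 = 0.5442.
Mean within-SR = 3.38/6 = 0.5633; mean within-SS = 1.76/3 = 0.5867.
Geometric mean = √(0.5633 × 0.5867) = 0.5749.
HTMT = 0.5442 / 0.5749 = 0.947.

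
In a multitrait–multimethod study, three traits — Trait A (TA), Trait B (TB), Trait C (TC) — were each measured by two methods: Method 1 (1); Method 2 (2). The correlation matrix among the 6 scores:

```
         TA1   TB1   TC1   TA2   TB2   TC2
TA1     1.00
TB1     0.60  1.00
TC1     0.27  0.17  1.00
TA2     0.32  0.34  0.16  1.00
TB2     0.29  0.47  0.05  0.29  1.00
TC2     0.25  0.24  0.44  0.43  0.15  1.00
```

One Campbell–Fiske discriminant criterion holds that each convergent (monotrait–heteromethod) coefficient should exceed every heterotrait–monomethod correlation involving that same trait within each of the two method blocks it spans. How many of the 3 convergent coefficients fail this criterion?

Each convergent coefficient versus the relevant comparison correlations:
TA (methods 1·2): 0.32 vs {0.60, 0.29, 0.27, 0.43} → fail.
TB (methods 1·2): 0.47 vs {0.60, 0.29, 0.17, 0.15} → fail.
TC (methods 1·2): 0.44 vs {0.27, 0.43, 0.17, 0.15} → pass.
2 of 3 fail.

2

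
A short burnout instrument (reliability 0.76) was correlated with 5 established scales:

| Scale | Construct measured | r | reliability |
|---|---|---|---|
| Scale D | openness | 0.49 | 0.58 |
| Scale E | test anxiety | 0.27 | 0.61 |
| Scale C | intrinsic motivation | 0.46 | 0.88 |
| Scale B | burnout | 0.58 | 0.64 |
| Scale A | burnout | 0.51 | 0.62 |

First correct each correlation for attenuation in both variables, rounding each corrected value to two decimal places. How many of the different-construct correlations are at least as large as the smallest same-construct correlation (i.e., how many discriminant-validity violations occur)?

1

Disattenuated r (r / √(r_scale · r_new)):
  Scale D (disc): 0.49 / √(0.58·0.76) = 0.74
  Scale E (disc): 0.27 / √(0.61·0.76) = 0.40
  Scale C (disc): 0.46 / √(0.88·0.76) = 0.56
  Scale B (conv): 0.58 / √(0.64·0.76) = 0.83
  Scale A (conv): 0.51 / √(0.62·0.76) = 0.74
Smallest convergent = 0.74. Discriminant values: 0.74, 0.40, 0.56; count ≥ 0.74 → 1.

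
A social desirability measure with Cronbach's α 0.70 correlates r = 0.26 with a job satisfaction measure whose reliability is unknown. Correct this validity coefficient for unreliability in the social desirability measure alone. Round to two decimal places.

0.31

Single correction: r_c = r_obs / √r_xx = 0.26 / √0.70 = 0.26 / 0.8367 ≈ 0.31.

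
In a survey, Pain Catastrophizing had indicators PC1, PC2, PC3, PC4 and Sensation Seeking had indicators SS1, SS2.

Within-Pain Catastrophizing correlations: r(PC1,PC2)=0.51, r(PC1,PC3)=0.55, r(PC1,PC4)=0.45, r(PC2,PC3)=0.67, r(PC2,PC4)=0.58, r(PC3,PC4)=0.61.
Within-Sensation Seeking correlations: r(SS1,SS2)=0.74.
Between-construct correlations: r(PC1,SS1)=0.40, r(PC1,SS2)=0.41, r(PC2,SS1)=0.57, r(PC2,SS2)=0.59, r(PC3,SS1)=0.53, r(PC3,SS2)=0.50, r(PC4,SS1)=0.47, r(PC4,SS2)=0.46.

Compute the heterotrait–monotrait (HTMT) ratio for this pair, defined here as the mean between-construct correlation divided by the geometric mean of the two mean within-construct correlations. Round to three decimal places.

Mean between = 3.93/8 = 0.4913.
Mean within-PC = 3.37/6 = 0.5617; mean within-SS = 0.74/1 = 0.7400.
Geometric mean = √(0.5617 × 0.7400) = 0.6447.
HTMT = 0.4913 / 0.6447 = 0.762.

0.762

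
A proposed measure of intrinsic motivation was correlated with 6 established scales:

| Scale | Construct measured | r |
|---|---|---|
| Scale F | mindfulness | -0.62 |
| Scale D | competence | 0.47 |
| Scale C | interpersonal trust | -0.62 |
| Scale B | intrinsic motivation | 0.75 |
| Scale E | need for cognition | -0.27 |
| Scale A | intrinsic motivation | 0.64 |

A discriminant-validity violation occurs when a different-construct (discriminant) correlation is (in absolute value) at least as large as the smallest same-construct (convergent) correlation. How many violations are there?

Convergent (same construct = intrinsic motivation): Scale B, Scale A.
Smallest convergent = 0.64. Discriminant |r|: 0.62, 0.47, 0.62, 0.27; count ≥ 0.64 → 0.

0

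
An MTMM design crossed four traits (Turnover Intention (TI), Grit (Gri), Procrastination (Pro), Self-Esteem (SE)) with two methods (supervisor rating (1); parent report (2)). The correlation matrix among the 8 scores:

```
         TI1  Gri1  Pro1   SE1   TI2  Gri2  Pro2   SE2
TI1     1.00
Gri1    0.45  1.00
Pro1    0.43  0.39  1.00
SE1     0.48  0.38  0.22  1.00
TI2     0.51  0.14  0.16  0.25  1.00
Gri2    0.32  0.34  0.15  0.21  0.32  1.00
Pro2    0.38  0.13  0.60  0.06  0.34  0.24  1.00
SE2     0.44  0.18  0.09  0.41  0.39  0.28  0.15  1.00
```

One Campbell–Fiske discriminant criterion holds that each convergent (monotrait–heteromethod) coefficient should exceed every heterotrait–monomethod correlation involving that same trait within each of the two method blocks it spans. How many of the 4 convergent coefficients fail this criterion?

2

Checking each validity diagonal entry against its comparison values:
TI (methods 1·2): 0.51 vs {0.45, 0.32, 0.43, 0.34, 0.48, 0.39} → pass.
Gri (methods 1·2): 0.34 vs {0.45, 0.32, 0.39, 0.24, 0.38, 0.28} → fail.
Pro (methods 1·2): 0.60 vs {0.43, 0.34, 0.39, 0.24, 0.22, 0.15} → pass.
SE (methods 1·2): 0.41 vs {0.48, 0.39, 0.38, 0.28, 0.22, 0.15} → fail.
2 of 4 fail.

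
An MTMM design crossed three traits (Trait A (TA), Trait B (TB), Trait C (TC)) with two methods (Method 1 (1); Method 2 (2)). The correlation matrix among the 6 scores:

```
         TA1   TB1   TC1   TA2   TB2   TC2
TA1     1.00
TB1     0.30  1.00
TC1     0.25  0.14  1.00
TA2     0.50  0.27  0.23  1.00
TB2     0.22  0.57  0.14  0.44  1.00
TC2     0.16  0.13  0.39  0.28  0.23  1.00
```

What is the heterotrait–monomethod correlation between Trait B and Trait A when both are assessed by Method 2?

Different traits, same method: r(TB2, TA2) = 0.44.

0.44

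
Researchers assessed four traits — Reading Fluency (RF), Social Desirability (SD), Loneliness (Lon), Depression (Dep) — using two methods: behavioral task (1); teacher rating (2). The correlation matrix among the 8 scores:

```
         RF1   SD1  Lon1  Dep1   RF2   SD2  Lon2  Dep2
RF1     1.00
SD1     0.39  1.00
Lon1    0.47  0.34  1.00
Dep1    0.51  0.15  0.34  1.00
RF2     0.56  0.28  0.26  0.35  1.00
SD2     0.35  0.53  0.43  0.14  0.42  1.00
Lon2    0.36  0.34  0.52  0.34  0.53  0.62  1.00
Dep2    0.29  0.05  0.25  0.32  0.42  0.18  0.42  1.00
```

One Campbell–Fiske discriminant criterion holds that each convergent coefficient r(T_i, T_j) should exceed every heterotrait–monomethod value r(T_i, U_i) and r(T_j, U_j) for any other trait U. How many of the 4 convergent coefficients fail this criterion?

Convergent coefficients and their comparison sets:
RF (methods 1·2): 0.56 vs {0.39, 0.42, 0.47, 0.53, 0.51, 0.42} → pass.
SD (methods 1·2): 0.53 vs {0.39, 0.42, 0.34, 0.62, 0.15, 0.18} → fail.
Lon (methods 1·2): 0.52 vs {0.47, 0.53, 0.34, 0.62, 0.34, 0.42} → fail.
Dep (methods 1·2): 0.32 vs {0.51, 0.42, 0.15, 0.18, 0.34, 0.42} → fail.
3 of 4 fail.

3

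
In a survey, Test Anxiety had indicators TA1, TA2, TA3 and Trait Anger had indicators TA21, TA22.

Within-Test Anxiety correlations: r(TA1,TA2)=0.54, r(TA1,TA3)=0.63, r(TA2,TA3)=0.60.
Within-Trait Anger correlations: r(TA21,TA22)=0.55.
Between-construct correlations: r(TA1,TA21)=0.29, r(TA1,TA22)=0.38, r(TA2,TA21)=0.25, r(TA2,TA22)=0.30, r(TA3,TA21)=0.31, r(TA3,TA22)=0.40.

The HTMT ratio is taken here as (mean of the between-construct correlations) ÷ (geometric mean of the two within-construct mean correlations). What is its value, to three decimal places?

0.565

Mean heterotrait r = 1.93/6 = 0.3217.
Mean within-TA = 1.77/3 = 0.5900; mean within-TA2 = 0.55/1 = 0.5500.
Geometric mean = √(0.5900 × 0.5500) = 0.5696.
HTMT = 0.3217 / 0.5696 = 0.565.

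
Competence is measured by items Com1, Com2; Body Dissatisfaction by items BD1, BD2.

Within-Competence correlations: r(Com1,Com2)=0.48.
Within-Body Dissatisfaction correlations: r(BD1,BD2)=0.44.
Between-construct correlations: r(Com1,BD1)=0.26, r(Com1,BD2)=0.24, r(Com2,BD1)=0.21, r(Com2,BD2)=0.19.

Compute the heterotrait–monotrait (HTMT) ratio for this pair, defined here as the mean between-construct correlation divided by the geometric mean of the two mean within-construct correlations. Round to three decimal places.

Mean between = 0.90/4 = 0.2250.
Mean within-Com = 0.48/1 = 0.4800; mean within-BD = 0.44/1 = 0.4400.
Geometric mean = √(0.4800 × 0.4400) = 0.4596.
HTMT = 0.2250 / 0.4596 = 0.490.

0.490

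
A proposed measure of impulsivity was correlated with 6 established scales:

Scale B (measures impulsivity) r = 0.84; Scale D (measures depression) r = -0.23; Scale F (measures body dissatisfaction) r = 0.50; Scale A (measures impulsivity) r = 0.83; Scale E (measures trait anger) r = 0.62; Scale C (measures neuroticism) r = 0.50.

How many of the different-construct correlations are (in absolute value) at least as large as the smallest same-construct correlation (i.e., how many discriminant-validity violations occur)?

0

Convergent (same construct = impulsivity): Scale B, Scale A.
Smallest convergent = 0.83. Discriminant |r|: 0.23, 0.50, 0.62, 0.50; count ≥ 0.83 → 0.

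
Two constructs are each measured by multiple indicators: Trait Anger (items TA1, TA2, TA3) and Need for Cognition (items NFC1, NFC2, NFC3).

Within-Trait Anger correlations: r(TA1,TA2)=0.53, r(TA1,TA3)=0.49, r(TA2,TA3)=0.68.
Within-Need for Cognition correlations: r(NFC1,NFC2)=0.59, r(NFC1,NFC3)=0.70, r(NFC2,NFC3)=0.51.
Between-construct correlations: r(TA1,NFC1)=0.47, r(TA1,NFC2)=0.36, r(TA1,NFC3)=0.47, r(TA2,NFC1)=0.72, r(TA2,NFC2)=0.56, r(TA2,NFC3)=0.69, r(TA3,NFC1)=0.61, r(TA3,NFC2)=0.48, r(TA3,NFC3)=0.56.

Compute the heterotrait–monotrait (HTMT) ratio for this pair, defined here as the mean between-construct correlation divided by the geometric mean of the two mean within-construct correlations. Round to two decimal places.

Between-construct mean = 4.92/9 = 0.5467.
Mean within-TA = 1.70/3 = 0.5667; mean within-NFC = 1.80/3 = 0.6000.
Geometric mean = √(0.5667 × 0.6000) = 0.5831.
HTMT = 0.5467 / 0.5831 = 0.94.

0.94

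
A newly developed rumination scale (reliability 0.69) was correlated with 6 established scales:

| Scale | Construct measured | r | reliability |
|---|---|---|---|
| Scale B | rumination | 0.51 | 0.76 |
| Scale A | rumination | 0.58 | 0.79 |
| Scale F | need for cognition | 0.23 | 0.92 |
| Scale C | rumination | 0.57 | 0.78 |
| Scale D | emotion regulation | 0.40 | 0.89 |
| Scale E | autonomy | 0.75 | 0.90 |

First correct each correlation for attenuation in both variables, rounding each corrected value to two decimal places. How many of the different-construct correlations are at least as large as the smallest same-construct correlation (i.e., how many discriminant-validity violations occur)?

1

Disattenuated r (r / √(r_scale · r_new)):
  Scale B (conv): 0.51 / √(0.76·0.69) = 0.70
  Scale A (conv): 0.58 / √(0.79·0.69) = 0.79
  Scale F (disc): 0.23 / √(0.92·0.69) = 0.29
  Scale C (conv): 0.57 / √(0.78·0.69) = 0.78
  Scale D (disc): 0.40 / √(0.89·0.69) = 0.51
  Scale E (disc): 0.75 / √(0.90·0.69) = 0.95
Smallest convergent = 0.70. Discriminant values: 0.29, 0.51, 0.95; count ≥ 0.70 → 1.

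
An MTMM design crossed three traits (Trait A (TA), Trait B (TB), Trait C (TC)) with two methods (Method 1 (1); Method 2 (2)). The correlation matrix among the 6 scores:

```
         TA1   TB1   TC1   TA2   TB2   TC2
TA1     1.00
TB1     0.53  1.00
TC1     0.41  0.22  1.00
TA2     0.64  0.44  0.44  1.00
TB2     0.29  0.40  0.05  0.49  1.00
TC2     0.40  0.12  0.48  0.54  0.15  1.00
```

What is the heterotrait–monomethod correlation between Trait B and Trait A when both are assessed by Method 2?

Different traits, same method: r(TB2, TA2) = 0.49.

0.49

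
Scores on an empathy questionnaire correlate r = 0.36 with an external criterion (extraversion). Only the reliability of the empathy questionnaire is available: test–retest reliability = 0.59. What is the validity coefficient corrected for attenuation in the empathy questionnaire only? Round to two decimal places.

Single correction: r_c = r_obs / √r_xx = 0.36 / √0.59 = 0.36 / 0.7681 ≈ 0.47.

0.47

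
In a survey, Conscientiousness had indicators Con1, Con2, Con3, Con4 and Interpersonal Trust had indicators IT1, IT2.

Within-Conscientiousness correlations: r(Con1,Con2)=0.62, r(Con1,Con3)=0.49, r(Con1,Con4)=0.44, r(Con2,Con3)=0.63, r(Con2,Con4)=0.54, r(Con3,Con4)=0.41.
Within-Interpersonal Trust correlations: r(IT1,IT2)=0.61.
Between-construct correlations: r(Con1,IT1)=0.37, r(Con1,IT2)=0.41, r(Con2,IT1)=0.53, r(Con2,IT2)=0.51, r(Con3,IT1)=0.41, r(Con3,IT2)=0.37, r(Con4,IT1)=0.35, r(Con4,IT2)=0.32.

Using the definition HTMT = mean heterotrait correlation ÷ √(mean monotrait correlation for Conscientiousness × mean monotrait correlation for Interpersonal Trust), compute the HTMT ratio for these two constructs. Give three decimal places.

0.725

Between-construct mean = 3.27/8 = 0.4088.
Mean within-Con = 3.13/6 = 0.5217; mean within-IT = 0.61/1 = 0.6100.
Geometric mean = √(0.5217 × 0.6100) = 0.5641.
HTMT = 0.4088 / 0.5641 = 0.725.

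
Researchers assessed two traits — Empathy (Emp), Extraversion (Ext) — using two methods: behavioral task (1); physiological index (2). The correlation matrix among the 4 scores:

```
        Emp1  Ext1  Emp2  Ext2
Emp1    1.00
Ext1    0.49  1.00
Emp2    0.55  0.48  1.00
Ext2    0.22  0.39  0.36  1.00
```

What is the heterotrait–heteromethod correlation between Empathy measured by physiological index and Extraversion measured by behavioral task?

0.48

Different traits and methods: r(Emp2, Ext1) = 0.48.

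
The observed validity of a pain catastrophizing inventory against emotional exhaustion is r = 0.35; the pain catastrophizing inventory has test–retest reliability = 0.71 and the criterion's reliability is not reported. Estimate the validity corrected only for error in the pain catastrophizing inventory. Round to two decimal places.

Single correction: r_c = r_obs / √r_xx = 0.35 / √0.71 = 0.35 / 0.8426 ≈ 0.42.

0.42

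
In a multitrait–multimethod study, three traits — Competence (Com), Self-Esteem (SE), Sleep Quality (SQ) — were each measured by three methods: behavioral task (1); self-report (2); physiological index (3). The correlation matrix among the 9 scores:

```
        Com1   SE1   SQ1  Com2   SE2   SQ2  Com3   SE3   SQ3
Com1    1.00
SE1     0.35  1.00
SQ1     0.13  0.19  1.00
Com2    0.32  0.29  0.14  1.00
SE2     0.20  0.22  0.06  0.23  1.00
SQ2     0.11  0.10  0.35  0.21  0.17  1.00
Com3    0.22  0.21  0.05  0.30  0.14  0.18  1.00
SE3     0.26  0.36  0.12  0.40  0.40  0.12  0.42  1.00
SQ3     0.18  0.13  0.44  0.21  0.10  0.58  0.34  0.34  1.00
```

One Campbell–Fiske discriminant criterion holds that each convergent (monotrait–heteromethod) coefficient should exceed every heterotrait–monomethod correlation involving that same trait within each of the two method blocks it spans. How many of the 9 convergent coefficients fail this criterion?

6

Checking each validity diagonal entry against its comparison values:
Com (methods 1·2): 0.32 vs {0.35, 0.23, 0.13, 0.21} → fail.
Com (methods 1·3): 0.22 vs {0.35, 0.42, 0.13, 0.34} → fail.
Com (methods 2·3): 0.30 vs {0.23, 0.42, 0.21, 0.34} → fail.
SE (methods 1·2): 0.22 vs {0.35, 0.23, 0.19, 0.17} → fail.
SE (methods 1·3): 0.36 vs {0.35, 0.42, 0.19, 0.34} → fail.
SE (methods 2·3): 0.40 vs {0.23, 0.42, 0.17, 0.34} → fail.
SQ (methods 1·2): 0.35 vs {0.13, 0.21, 0.19, 0.17} → pass.
SQ (methods 1·3): 0.44 vs {0.13, 0.34, 0.19, 0.34} → pass.
SQ (methods 2·3): 0.58 vs {0.21, 0.34, 0.17, 0.34} → pass.
6 of 9 fail.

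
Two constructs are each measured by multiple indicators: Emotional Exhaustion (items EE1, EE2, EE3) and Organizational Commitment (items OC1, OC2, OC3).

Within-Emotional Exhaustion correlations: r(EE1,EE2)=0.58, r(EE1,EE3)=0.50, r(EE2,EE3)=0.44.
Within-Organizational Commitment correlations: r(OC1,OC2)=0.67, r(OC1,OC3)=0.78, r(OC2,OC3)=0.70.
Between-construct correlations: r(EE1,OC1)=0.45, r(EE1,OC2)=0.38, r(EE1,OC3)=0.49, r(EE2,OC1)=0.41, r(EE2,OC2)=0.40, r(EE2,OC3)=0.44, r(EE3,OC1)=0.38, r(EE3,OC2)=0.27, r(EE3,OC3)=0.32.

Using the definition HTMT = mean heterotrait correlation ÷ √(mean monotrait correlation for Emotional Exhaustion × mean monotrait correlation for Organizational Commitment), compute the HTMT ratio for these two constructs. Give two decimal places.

0.65

Mean heterotrait r = 3.54/9 = 0.3933.
Mean within-EE = 1.52/3 = 0.5067; mean within-OC = 2.15/3 = 0.7167.
Geometric mean = √(0.5067 × 0.7167) = 0.6026.
HTMT = 0.3933 / 0.6026 = 0.65.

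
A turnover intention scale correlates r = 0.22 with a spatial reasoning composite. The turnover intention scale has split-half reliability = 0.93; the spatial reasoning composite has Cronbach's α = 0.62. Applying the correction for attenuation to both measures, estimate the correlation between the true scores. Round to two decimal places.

r_true = r_obs / √(r_xx · r_yy) = 0.22 / √(0.93 × 0.62) = 0.22 / √0.5766 = 0.22 / 0.7593 ≈ 0.29.

0.29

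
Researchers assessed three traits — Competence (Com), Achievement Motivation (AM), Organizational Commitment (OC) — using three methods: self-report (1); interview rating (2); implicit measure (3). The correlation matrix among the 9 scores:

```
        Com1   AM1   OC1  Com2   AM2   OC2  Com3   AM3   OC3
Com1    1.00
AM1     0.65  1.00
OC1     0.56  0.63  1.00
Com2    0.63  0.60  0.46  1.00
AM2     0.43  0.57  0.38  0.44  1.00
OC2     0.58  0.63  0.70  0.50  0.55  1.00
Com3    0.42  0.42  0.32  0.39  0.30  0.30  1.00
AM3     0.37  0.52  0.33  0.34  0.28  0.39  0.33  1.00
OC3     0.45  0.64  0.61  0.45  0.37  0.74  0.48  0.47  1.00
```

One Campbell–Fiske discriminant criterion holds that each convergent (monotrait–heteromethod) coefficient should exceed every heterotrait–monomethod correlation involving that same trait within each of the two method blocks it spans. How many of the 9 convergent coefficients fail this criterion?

Checking each validity diagonal entry against its comparison values:
Com (methods 1·2): 0.63 vs {0.65, 0.44, 0.56, 0.50} → fail.
Com (methods 1·3): 0.42 vs {0.65, 0.33, 0.56, 0.48} → fail.
Com (methods 2·3): 0.39 vs {0.44, 0.33, 0.50, 0.48} → fail.
AM (methods 1·2): 0.57 vs {0.65, 0.44, 0.63, 0.55} → fail.
AM (methods 1·3): 0.52 vs {0.65, 0.33, 0.63, 0.47} → fail.
AM (methods 2·3): 0.28 vs {0.44, 0.33, 0.55, 0.47} → fail.
OC (methods 1·2): 0.70 vs {0.56, 0.50, 0.63, 0.55} → pass.
OC (methods 1·3): 0.61 vs {0.56, 0.48, 0.63, 0.47} → fail.
OC (methods 2·3): 0.74 vs {0.50, 0.48, 0.55, 0.47} → pass.
7 of 9 fail.

7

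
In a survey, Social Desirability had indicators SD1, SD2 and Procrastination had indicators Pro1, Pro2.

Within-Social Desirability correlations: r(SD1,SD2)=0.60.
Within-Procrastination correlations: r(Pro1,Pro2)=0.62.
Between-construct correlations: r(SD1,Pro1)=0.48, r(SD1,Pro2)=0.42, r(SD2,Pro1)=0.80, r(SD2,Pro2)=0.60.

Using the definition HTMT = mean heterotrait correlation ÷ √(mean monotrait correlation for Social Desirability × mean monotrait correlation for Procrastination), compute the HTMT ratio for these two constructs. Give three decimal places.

Between-construct mean = 2.30/4 = 0.5750.
Mean within-SD = 0.60/1 = 0.6000; mean within-Pro = 0.62/1 = 0.6200.
Geometric mean = √(0.6000 × 0.6200) = 0.6099.
HTMT = 0.5750 / 0.6099 = 0.943.

0.943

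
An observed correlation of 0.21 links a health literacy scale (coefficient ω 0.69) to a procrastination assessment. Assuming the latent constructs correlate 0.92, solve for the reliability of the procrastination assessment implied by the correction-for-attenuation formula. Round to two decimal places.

0.08

r_true = r_obs / √(r_xx · r_yy) ⇒ 0.92 = 0.21 / √(0.69 · r_yy).
√(0.69 · r_yy) = 0.21 / 0.92 = 0.2283; 0.69 · r_yy = 0.0521; r_yy = 0.0521 / 0.69 ≈ 0.08.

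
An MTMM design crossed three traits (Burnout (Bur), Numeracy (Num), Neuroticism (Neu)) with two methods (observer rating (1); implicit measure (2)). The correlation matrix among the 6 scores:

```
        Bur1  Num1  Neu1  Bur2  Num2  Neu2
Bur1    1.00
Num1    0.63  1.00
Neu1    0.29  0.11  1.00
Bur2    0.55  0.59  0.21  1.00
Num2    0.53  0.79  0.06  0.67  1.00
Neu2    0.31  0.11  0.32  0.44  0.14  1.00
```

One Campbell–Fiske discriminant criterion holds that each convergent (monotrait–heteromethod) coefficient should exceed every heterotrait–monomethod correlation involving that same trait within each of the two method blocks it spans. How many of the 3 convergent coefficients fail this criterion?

Checking each validity diagonal entry against its comparison values:
Bur (methods 1·2): 0.55 vs {0.63, 0.67, 0.29, 0.44} → fail.
Num (methods 1·2): 0.79 vs {0.63, 0.67, 0.11, 0.14} → pass.
Neu (methods 1·2): 0.32 vs {0.29, 0.44, 0.11, 0.14} → fail.
2 of 3 fail.

2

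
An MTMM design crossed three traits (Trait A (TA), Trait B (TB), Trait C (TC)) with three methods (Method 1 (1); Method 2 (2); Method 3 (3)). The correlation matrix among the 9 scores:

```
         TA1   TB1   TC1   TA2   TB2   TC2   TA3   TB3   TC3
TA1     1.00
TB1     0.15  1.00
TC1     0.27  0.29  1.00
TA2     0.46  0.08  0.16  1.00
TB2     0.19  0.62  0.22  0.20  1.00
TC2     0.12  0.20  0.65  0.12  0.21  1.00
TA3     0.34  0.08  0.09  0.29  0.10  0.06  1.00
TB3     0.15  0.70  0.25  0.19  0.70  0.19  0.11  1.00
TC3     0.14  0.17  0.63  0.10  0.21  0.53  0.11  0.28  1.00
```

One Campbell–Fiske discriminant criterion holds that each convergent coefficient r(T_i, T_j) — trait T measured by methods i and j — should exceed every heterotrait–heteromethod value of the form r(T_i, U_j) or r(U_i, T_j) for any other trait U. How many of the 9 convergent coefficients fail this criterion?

0

Each convergent coefficient versus the relevant comparison correlations:
TA (methods 1·2): 0.46 vs {0.19, 0.08, 0.12, 0.16} → pass.
TA (methods 1·3): 0.34 vs {0.15, 0.08, 0.14, 0.09} → pass.
TA (methods 2·3): 0.29 vs {0.19, 0.10, 0.10, 0.06} → pass.
TB (methods 1·2): 0.62 vs {0.08, 0.19, 0.20, 0.22} → pass.
TB (methods 1·3): 0.70 vs {0.08, 0.15, 0.17, 0.25} → pass.
TB (methods 2·3): 0.70 vs {0.10, 0.19, 0.21, 0.19} → pass.
TC (methods 1·2): 0.65 vs {0.16, 0.12, 0.22, 0.20} → pass.
TC (methods 1·3): 0.63 vs {0.09, 0.14, 0.25, 0.17} → pass.
TC (methods 2·3): 0.53 vs {0.06, 0.10, 0.19, 0.21} → pass.
0 of 9 fail.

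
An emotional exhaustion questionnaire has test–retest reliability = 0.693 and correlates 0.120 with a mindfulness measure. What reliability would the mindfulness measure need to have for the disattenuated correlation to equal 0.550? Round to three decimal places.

r_true = r_obs / √(r_xx · r_yy) ⇒ 0.550 = 0.120 / √(0.693 · r_yy).
√(0.693 · r_yy) = 0.120 / 0.550 = 0.2182; 0.693 · r_yy = 0.0476; r_yy = 0.0476 / 0.693 ≈ 0.069.

0.069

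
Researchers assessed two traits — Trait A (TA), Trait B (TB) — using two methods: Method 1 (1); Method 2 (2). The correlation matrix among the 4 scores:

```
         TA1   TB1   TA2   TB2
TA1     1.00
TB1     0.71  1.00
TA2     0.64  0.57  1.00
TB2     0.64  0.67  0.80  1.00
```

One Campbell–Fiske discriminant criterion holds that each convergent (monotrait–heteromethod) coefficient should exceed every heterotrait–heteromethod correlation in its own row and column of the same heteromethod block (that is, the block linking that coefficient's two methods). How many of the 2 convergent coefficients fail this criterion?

1

Each convergent coefficient versus the relevant comparison correlations:
TA (methods 1·2): 0.64 vs {0.64, 0.57} → fail.
TB (methods 1·2): 0.67 vs {0.57, 0.64} → pass.
1 of 2 fail.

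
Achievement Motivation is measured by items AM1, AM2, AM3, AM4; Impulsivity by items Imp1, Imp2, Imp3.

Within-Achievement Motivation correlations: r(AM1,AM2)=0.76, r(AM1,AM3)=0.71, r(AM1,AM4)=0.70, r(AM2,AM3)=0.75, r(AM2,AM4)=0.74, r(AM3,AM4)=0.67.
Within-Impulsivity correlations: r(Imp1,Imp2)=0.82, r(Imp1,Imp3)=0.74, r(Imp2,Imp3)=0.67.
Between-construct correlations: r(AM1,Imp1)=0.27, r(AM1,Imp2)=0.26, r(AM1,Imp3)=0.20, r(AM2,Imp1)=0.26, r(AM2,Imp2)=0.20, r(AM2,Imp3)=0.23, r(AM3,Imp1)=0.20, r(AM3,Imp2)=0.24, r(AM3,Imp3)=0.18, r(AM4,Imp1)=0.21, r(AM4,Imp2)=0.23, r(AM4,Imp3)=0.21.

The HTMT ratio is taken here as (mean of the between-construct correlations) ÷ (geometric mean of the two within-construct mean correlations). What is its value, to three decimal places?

Between-construct mean = 2.69/12 = 0.2242.
Mean within-AM = 4.33/6 = 0.7217; mean within-Imp = 2.23/3 = 0.7433.
Geometric mean = √(0.7217 × 0.7433) = 0.7324.
HTMT = 0.2242 / 0.7324 = 0.306.

0.306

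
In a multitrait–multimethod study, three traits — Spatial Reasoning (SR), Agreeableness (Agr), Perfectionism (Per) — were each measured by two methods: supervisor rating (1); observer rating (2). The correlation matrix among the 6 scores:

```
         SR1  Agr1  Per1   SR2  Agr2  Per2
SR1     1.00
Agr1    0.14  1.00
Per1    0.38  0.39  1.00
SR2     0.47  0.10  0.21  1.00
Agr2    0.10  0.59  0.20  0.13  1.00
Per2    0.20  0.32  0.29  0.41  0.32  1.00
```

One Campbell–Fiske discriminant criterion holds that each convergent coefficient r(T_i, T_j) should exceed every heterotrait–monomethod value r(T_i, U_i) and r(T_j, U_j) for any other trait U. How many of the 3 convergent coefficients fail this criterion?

1

Each convergent coefficient versus the relevant comparison correlations:
SR (methods 1·2): 0.47 vs {0.14, 0.13, 0.38, 0.41} → pass.
Agr (methods 1·2): 0.59 vs {0.14, 0.13, 0.39, 0.32} → pass.
Per (methods 1·2): 0.29 vs {0.38, 0.41, 0.39, 0.32} → fail.
1 of 3 fail.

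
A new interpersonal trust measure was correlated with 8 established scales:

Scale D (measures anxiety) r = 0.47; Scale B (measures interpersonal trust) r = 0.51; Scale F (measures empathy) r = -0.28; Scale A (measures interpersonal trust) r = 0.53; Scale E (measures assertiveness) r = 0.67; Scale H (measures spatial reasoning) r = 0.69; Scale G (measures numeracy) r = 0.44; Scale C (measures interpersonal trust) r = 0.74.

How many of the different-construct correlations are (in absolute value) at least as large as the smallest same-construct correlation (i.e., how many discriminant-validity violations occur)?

Convergent (same construct = interpersonal trust): Scale B, Scale A, Scale C.
Smallest convergent = 0.51. Discriminant |r|: 0.47, 0.28, 0.67, 0.69, 0.44; count ≥ 0.51 → 2.

2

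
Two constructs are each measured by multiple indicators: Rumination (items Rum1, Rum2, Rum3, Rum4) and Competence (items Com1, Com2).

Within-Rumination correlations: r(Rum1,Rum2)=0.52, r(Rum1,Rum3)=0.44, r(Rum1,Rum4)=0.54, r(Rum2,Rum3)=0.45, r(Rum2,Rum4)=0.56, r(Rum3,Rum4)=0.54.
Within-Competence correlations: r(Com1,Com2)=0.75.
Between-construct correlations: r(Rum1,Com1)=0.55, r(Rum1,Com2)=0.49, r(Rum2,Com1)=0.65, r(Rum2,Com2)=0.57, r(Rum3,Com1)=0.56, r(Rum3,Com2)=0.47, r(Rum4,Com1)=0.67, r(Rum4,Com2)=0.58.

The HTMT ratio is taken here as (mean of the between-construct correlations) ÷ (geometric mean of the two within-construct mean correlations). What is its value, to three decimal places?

Mean heterotrait r = 4.54/8 = 0.5675.
Mean within-Rum = 3.05/6 = 0.5083; mean within-Com = 0.75/1 = 0.7500.
Geometric mean = √(0.5083 × 0.7500) = 0.6174.
HTMT = 0.5675 / 0.6174 = 0.919.

0.919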